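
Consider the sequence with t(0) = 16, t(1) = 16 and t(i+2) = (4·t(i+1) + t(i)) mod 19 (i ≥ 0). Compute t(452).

Listing terms: t(0) = 16,  t(1) = 16,  t(2) = 4,  t(3) = 13,  t(4) = 18,  t(5) = 9,  t(6) = 16,  t(7) = 16.
Since (t(6), t(7)) = (t(0), t(1)) = (16, 16) (two consecutive terms determine the rest), the sequence is periodic with period 6.
So t(452) = t(0 + ((452-0) mod 6)) = t(2) = 4.

4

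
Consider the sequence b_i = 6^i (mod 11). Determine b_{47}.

We have b_0 = 1,  b_1 = 6,  b_2 = 3,  b_3 = 7,  b_4 = 9,  b_5 = 10,  b_6 = 5,  b_7 = 8,  b_8 = 4,  b_9 = 2,  b_{10} = 1.
The sequence repeats with period 10.
So b_{47} = b_{0 + ((47-0) mod 10)} = b_7 = 8.

8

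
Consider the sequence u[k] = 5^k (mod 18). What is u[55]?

5

We have u[1] = 5, u[2] = 7, u[3] = 17, u[4] = 13, u[5] = 11, u[6] = 1, u[7] = 5.
Since u[7] = u[1] = 5, the sequence is periodic with period 6.
So u[55] = u[1 + ((55-1) mod 6)] = u[1] = 5.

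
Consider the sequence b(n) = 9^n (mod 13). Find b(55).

b(0) = 1; b(1) = 9; b(2) = 3; b(3) = 1.
Since b(3) = b(0) = 1, the sequence is periodic with period 3.
So b(55) = b(0 + ((55-0) mod 3)) = b(1) = 9.

9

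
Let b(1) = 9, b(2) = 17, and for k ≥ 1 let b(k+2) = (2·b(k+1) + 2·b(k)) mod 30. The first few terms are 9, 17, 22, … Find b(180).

Computing terms: b(1) = 9; b(2) = 17; b(3) = 22; b(4) = 18; b(5) = 20; b(6) = 16; b(7) = 12; b(8) = 26; b(9) = 16; b(10) = 24; b(11) = 20; b(12) = 28; b(13) = 6; b(14) = 8; b(15) = 28; b(16) = 12; b(17) = 20; b(18) = 4; b(19) = 18; b(20) = 14; b(21) = 4; b(22) = 6; b(23) = 20; b(24) = 22; b(25) = 24; b(26) = 2; b(27) = 22; b(28) = 18.
Since (b(27), b(28)) = (b(3), b(4)) = (22, 18) (two consecutive terms determine the rest), the sequence is eventually periodic: after a pre-period of length 2 it cycles with period 24.
For k ≥ 3, b(k) depends only on (k - 3) mod 24. (180 - 3) mod 24 = 9, so b(180) = b(12) = 28.

28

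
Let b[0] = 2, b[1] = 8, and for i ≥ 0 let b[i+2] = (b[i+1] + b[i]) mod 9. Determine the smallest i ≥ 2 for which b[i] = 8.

Listing terms: b[0] = 2,  b[1] = 8,  b[2] = 1,  b[3] = 0,  b[4] = 1,  b[5] = 1,  b[6] = 2,  b[7] = 3,  b[8] = 5,  b[9] = 8,  b[10] = 4,  b[11] = 3,  b[12] = 7,  b[13] = 1,  b[14] = 8,  b[15] = 0,  b[16] = 8,  b[17] = 8,  b[18] = 7,  b[19] = 6,  b[20] = 4,  b[21] = 1,  b[22] = 5,  b[23] = 6,  b[24] = 2,  b[25] = 8.
The sequence repeats with period 24.
The value 8 first appears (with i ≥ 2) at b[9].

9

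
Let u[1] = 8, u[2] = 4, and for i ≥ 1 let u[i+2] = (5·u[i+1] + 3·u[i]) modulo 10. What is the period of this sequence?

We have u[1] = 8,  u[2] = 4,  u[3] = 4,  u[4] = 2,  u[5] = 2,  u[6] = 6,  u[7] = 6,  u[8] = 8,  u[9] = 8,  u[10] = 4.
The sequence repeats with period 8.

8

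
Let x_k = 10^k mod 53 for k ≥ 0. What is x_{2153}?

24

Listing terms: x_0 = 1, x_1 = 10, x_2 = 47, x_3 = 46, x_4 = 36, x_5 = 42, x_6 = 49, x_7 = 13, x_8 = 24, x_9 = 28, x_{10} = 15, x_{11} = 44, x_{12} = 16, x_{13} = 1.
The sequence repeats with period 13.
So x_{2153} = x_{0 + ((2153-0) mod 13)} = x_8 = 24.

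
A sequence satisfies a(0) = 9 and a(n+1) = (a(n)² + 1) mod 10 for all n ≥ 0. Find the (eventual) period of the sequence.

a(0) = 9, a(1) = 2, a(2) = 5, a(3) = 6, a(4) = 7, a(5) = 0, a(6) = 1, a(7) = 2.
Since a(7) = a(1) = 2, the sequence is eventually periodic: after a pre-period of length 1 it cycles with period 6.

6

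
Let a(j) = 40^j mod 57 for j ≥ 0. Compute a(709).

a(0) = 1, a(1) = 40, a(2) = 4, a(3) = 46, a(4) = 16, a(5) = 13, a(6) = 7, a(7) = 52, a(8) = 28, a(9) = 37, a(10) = 55, a(11) = 34, a(12) = 49, a(13) = 22, a(14) = 25, a(15) = 31, a(16) = 43, a(17) = 10, a(18) = 1.
Since a(18) = a(0) = 1, the sequence is periodic with period 18.
So a(709) = a(0 + ((709-0) mod 18)) = a(7) = 52.

52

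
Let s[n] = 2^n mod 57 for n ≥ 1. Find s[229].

41

s[1] = 2; s[2] = 4; s[3] = 8; s[4] = 16; s[5] = 32; s[6] = 7; s[7] = 14; s[8] = 28; s[9] = 56; s[10] = 55; s[11] = 53; s[12] = 49; s[13] = 41; s[14] = 25; s[15] = 50; s[16] = 43; s[17] = 29; s[18] = 1; s[19] = 2.
The sequence repeats with period 18.
So s[229] = s[1 + ((229-1) mod 18)] = s[13] = 41.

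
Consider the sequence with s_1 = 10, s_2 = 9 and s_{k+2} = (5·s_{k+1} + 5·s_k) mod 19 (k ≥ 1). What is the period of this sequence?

18

Computing terms: s_1 = 10, s_2 = 9, s_3 = 0, s_4 = 7, s_5 = 16, s_6 = 1, s_7 = 9, s_8 = 12, s_9 = 10, s_{10} = 15, s_{11} = 11, s_{12} = 16, s_{13} = 2, s_{14} = 14, s_{15} = 4, s_{16} = 14, s_{17} = 14, s_{18} = 7, s_{19} = 10, s_{20} = 9.
The sequence repeats with period 18.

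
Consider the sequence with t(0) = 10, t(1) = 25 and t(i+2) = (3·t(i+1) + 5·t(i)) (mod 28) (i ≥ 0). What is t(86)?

13

Listing terms: t(0) = 10,  t(1) = 25,  t(2) = 13,  t(3) = 24,  t(4) = 25,  t(5) = 27,  t(6) = 10,  t(7) = 25.
The sequence repeats with period 6.
(86 - 0) mod 6 = 2, so t(86) = t(2) = 13.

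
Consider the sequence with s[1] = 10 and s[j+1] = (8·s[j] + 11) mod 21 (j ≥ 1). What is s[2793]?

13

Computing terms: s[1] = 10, s[2] = 7, s[3] = 4, s[4] = 1, s[5] = 19, s[6] = 16, s[7] = 13, s[8] = 10.
The sequence repeats with period 7.
So s[2793] = s[1 + ((2793-1) mod 7)] = s[7] = 13.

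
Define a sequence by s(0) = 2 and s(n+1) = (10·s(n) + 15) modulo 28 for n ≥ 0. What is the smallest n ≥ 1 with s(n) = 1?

Computing terms: s(0) = 2,  s(1) = 7,  s(2) = 1,  s(3) = 25,  s(4) = 13,  s(5) = 5,  s(6) = 9,  s(7) = 21,  s(8) = 1.
Since s(8) = s(2) = 1, the sequence is eventually periodic: after a pre-period of length 2 it cycles with period 6.
The value 1 first appears (with n ≥ 1) at s(2).

2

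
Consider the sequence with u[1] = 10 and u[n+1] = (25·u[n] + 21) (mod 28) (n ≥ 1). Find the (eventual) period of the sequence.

12

Computing terms: u[1] = 10,  u[2] = 19,  u[3] = 20,  u[4] = 17,  u[5] = 26,  u[6] = 27,  u[7] = 24,  u[8] = 5,  u[9] = 6,  u[10] = 3,  u[11] = 12,  u[12] = 13,  u[13] = 10.
Since u[13] = u[1] = 10, the sequence is periodic with period 12.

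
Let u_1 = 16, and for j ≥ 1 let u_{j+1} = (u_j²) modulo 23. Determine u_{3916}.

13

Listing terms: u_1 = 16,  u_2 = 3,  u_3 = 9,  u_4 = 12,  u_5 = 6,  u_6 = 13,  u_7 = 8,  u_8 = 18,  u_9 = 2,  u_{10} = 4,  u_{11} = 16.
Since u_{11} = u_1 = 16, the sequence is periodic with period 10.
(3916 - 1) mod 10 = 5, so u_{3916} = u_6 = 13.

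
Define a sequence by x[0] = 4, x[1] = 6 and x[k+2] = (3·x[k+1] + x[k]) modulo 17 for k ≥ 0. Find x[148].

0

Listing terms: x[0] = 4,  x[1] = 6,  x[2] = 5,  x[3] = 4,  x[4] = 0,  x[5] = 4,  x[6] = 12,  x[7] = 6,  x[8] = 13,  x[9] = 11,  x[10] = 12,  x[11] = 13,  x[12] = 0,  x[13] = 13,  x[14] = 5,  x[15] = 11,  x[16] = 4,  x[17] = 6.
The sequence repeats with period 16.
So x[148] = x[0 + ((148-0) mod 16)] = x[4] = 0.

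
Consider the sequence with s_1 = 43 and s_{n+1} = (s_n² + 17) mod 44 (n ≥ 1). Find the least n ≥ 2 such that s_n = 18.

We have s_1 = 43, s_2 = 18, s_3 = 33, s_4 = 6, s_5 = 9, s_6 = 10, s_7 = 29, s_8 = 22, s_9 = 17, s_{10} = 42, s_{11} = 21, s_{12} = 18.
Since s_{12} = s_2 = 18, the sequence is eventually periodic: after a pre-period of length 1 it cycles with period 10.
The value 18 first appears (with n ≥ 2) at s_2.

2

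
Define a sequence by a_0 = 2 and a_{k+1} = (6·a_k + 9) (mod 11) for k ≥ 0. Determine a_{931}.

10

Listing terms: a_0 = 2, a_1 = 10, a_2 = 3, a_3 = 5, a_4 = 6, a_5 = 1, a_6 = 4, a_7 = 0, a_8 = 9, a_9 = 8, a_{10} = 2.
The sequence repeats with period 10.
So a_{931} = a_{0 + ((931-0) mod 10)} = a_1 = 10.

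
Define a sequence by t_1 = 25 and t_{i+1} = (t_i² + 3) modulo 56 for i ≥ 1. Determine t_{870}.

We have t_1 = 25,  t_2 = 12,  t_3 = 35,  t_4 = 52,  t_5 = 19,  t_6 = 28,  t_7 = 3,  t_8 = 12.
Since t_8 = t_2 = 12, the sequence is eventually periodic: after a pre-period of length 1 it cycles with period 6.
For i ≥ 2, t_i depends only on (i - 2) mod 6. (870 - 2) mod 6 = 4, so t_{870} = t_6 = 28.

28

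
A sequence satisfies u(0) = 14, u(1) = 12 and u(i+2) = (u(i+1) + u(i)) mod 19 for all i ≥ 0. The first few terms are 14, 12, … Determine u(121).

5

Computing terms: u(0) = 14,  u(1) = 12,  u(2) = 7,  u(3) = 0,  u(4) = 7,  u(5) = 7,  u(6) = 14,  u(7) = 2,  u(8) = 16,  u(9) = 18,  u(10) = 15,  u(11) = 14,  u(12) = 10,  u(13) = 5,  u(14) = 15,  u(15) = 1,  u(16) = 16,  u(17) = 17,  u(18) = 14,  u(19) = 12.
Since (u(18), u(19)) = (u(0), u(1)) = (14, 12) (two consecutive terms determine the rest), the sequence is periodic with period 18.
(121 - 0) mod 18 = 13, so u(121) = u(13) = 5.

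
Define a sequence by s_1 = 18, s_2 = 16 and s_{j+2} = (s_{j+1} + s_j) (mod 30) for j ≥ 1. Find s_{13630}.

Computing terms: s_1 = 18; s_2 = 16; s_3 = 4; s_4 = 20; s_5 = 24; s_6 = 14; s_7 = 8; s_8 = 22; s_9 = 0; s_{10} = 22; s_{11} = 22; s_{12} = 14; s_{13} = 6; s_{14} = 20; s_{15} = 26; s_{16} = 16; s_{17} = 12; s_{18} = 28; s_{19} = 10; s_{20} = 8; s_{21} = 18; s_{22} = 26; s_{23} = 14; s_{24} = 10; s_{25} = 24; s_{26} = 4; s_{27} = 28; s_{28} = 2; s_{29} = 0; s_{30} = 2; s_{31} = 2; s_{32} = 4; s_{33} = 6; s_{34} = 10; s_{35} = 16; s_{36} = 26; s_{37} = 12; s_{38} = 8; s_{39} = 20; s_{40} = 28; s_{41} = 18; s_{42} = 16.
Since (s_{41}, s_{42}) = (s_1, s_2) = (18, 16) (two consecutive terms determine the rest), the sequence is periodic with period 40.
(13630 - 1) mod 40 = 29, so s_{13630} = s_{30} = 2.

2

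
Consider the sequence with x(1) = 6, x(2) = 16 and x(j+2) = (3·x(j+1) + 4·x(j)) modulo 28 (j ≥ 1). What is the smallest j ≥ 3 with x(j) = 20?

Listing terms: x(1) = 6, x(2) = 16, x(3) = 16, x(4) = 0, x(5) = 8, x(6) = 24, x(7) = 20, x(8) = 16, x(9) = 16.
Since (x(8), x(9)) = (x(2), x(3)) = (16, 16) (two consecutive terms determine the rest), the sequence is eventually periodic: after a pre-period of length 1 it cycles with period 6.
The value 20 first appears (with j ≥ 3) at x(7).

7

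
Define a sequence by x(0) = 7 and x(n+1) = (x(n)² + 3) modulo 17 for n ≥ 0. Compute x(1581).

1

We have x(0) = 7, x(1) = 1, x(2) = 4, x(3) = 2, x(4) = 7.
Since x(4) = x(0) = 7, the sequence is periodic with period 4.
So x(1581) = x(0 + ((1581-0) mod 4)) = x(1) = 1.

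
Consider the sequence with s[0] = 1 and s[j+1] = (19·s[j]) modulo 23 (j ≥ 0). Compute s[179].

Listing terms: s[0] = 1,  s[1] = 19,  s[2] = 16,  s[3] = 5,  s[4] = 3,  s[5] = 11,  s[6] = 2,  s[7] = 15,  s[8] = 9,  s[9] = 10,  s[10] = 6,  s[11] = 22,  s[12] = 4,  s[13] = 7,  s[14] = 18,  s[15] = 20,  s[16] = 12,  s[17] = 21,  s[18] = 8,  s[19] = 14,  s[20] = 13,  s[21] = 17,  s[22] = 1.
Since s[22] = s[0] = 1, the sequence is periodic with period 22.
So s[179] = s[0 + ((179-0) mod 22)] = s[3] = 5.

5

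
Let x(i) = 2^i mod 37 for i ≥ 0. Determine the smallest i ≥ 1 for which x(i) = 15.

Listing terms: x(0) = 1, x(1) = 2, x(2) = 4, x(3) = 8, x(4) = 16, x(5) = 32, x(6) = 27, x(7) = 17, x(8) = 34, x(9) = 31, x(10) = 25, x(11) = 13, x(12) = 26, x(13) = 15, x(14) = 30, x(15) = 23, x(16) = 9, x(17) = 18, x(18) = 36, x(19) = 35, x(20) = 33, x(21) = 29, x(22) = 21, x(23) = 5, x(24) = 10, x(25) = 20, x(26) = 3, x(27) = 6, x(28) = 12, x(29) = 24, x(30) = 11, x(31) = 22, x(32) = 7, x(33) = 14, x(34) = 28, x(35) = 19, x(36) = 1.
The sequence repeats with period 36.
The value 15 first appears (with i ≥ 1) at x(13).

13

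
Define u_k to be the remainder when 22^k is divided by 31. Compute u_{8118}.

16

Computing terms: u_0 = 1,  u_1 = 22,  u_2 = 19,  u_3 = 15,  u_4 = 20,  u_5 = 6,  u_6 = 8,  u_7 = 21,  u_8 = 28,  u_9 = 27,  u_{10} = 5,  u_{11} = 17,  u_{12} = 2,  u_{13} = 13,  u_{14} = 7,  u_{15} = 30,  u_{16} = 9,  u_{17} = 12,  u_{18} = 16,  u_{19} = 11,  u_{20} = 25,  u_{21} = 23,  u_{22} = 10,  u_{23} = 3,  u_{24} = 4,  u_{25} = 26,  u_{26} = 14,  u_{27} = 29,  u_{28} = 18,  u_{29} = 24,  u_{30} = 1.
The sequence repeats with period 30.
So u_{8118} = u_{0 + ((8118-0) mod 30)} = u_{18} = 16.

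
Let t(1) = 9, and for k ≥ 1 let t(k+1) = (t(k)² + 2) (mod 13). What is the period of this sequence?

4

Listing terms: t(1) = 9, t(2) = 5, t(3) = 1, t(4) = 3, t(5) = 11, t(6) = 6, t(7) = 12, t(8) = 3.
Since t(8) = t(4) = 3, the sequence is eventually periodic: after a pre-period of length 3 it cycles with period 4.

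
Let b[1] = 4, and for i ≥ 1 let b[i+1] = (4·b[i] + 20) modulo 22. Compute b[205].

Computing terms: b[1] = 4, b[2] = 14, b[3] = 10, b[4] = 16, b[5] = 18, b[6] = 4.
Since b[6] = b[1] = 4, the sequence is periodic with period 5.
So b[205] = b[1 + ((205-1) mod 5)] = b[5] = 18.

18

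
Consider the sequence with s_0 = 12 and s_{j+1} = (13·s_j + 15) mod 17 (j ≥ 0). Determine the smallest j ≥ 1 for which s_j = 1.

1

Listing terms: s_0 = 12, s_1 = 1, s_2 = 11, s_3 = 5, s_4 = 12.
The sequence repeats with period 4.
The value 1 first appears (with j ≥ 1) at s_1.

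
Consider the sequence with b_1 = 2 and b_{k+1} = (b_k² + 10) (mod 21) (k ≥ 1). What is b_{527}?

We have b_1 = 2; b_2 = 14; b_3 = 17; b_4 = 5; b_5 = 14.
Since b_5 = b_2 = 14, the sequence is eventually periodic: after a pre-period of length 1 it cycles with period 3.
For k ≥ 2, b_k depends only on (k - 2) mod 3. (527 - 2) mod 3 = 0, so b_{527} = b_2 = 14.

14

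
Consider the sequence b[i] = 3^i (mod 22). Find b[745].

1

Computing terms: b[0] = 1,  b[1] = 3,  b[2] = 9,  b[3] = 5,  b[4] = 15,  b[5] = 1.
Since b[5] = b[0] = 1, the sequence is periodic with period 5.
So b[745] = b[0 + ((745-0) mod 5)] = b[0] = 1.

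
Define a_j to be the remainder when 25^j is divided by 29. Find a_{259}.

1

a_1 = 25, a_2 = 16, a_3 = 23, a_4 = 24, a_5 = 20, a_6 = 7, a_7 = 1, a_8 = 25.
Since a_8 = a_1 = 25, the sequence is periodic with period 7.
(259 - 1) mod 7 = 6, so a_{259} = a_7 = 1.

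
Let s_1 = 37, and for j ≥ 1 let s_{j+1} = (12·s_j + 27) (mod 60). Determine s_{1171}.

39

We have s_1 = 37, s_2 = 51, s_3 = 39, s_4 = 15, s_5 = 27, s_6 = 51.
Since s_6 = s_2 = 51, the sequence is eventually periodic: after a pre-period of length 1 it cycles with period 4.
For j ≥ 2, s_j depends only on (j - 2) mod 4. (1171 - 2) mod 4 = 1, so s_{1171} = s_3 = 39.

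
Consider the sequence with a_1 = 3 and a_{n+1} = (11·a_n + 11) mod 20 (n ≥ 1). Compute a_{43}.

15

Computing terms: a_1 = 3, a_2 = 4, a_3 = 15, a_4 = 16, a_5 = 7, a_6 = 8, a_7 = 19, a_8 = 0, a_9 = 11, a_{10} = 12, a_{11} = 3.
The sequence repeats with period 10.
So a_{43} = a_{1 + ((43-1) mod 10)} = a_3 = 15.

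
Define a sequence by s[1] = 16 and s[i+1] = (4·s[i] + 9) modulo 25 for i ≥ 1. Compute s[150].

8

Listing terms: s[1] = 16; s[2] = 23; s[3] = 1; s[4] = 13; s[5] = 11; s[6] = 3; s[7] = 21; s[8] = 18; s[9] = 6; s[10] = 8; s[11] = 16.
Since s[11] = s[1] = 16, the sequence is periodic with period 10.
(150 - 1) mod 10 = 9, so s[150] = s[10] = 8.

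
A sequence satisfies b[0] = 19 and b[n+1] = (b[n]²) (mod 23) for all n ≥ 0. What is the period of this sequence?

Listing terms: b[0] = 19,  b[1] = 16,  b[2] = 3,  b[3] = 9,  b[4] = 12,  b[5] = 6,  b[6] = 13,  b[7] = 8,  b[8] = 18,  b[9] = 2,  b[10] = 4,  b[11] = 16.
Since b[11] = b[1] = 16, the sequence is eventually periodic: after a pre-period of length 1 it cycles with period 10.

10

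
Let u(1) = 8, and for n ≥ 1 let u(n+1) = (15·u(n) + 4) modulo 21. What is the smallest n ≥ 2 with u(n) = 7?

6

u(1) = 8,  u(2) = 19,  u(3) = 16,  u(4) = 13,  u(5) = 10,  u(6) = 7,  u(7) = 4,  u(8) = 1,  u(9) = 19.
Since u(9) = u(2) = 19, the sequence is eventually periodic: after a pre-period of length 1 it cycles with period 7.
The value 7 first appears (with n ≥ 2) at u(6).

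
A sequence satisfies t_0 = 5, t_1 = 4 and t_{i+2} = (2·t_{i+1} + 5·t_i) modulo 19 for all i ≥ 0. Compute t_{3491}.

Listing terms: t_0 = 5, t_1 = 4, t_2 = 14, t_3 = 10, t_4 = 14, t_5 = 2, t_6 = 17, t_7 = 6, t_8 = 2, t_9 = 15, t_{10} = 2, t_{11} = 3, t_{12} = 16, t_{13} = 9, t_{14} = 3, t_{15} = 13, t_{16} = 3, t_{17} = 14, t_{18} = 5, t_{19} = 4.
The sequence repeats with period 18.
(3491 - 0) mod 18 = 17, so t_{3491} = t_{17} = 14.

14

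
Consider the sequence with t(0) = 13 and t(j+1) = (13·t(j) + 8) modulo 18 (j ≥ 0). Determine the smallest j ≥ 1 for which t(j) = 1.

We have t(0) = 13, t(1) = 15, t(2) = 5, t(3) = 1, t(4) = 3, t(5) = 11, t(6) = 7, t(7) = 9, t(8) = 17, t(9) = 13.
Since t(9) = t(0) = 13, the sequence is periodic with period 9.
The value 1 first appears (with j ≥ 1) at t(3).

3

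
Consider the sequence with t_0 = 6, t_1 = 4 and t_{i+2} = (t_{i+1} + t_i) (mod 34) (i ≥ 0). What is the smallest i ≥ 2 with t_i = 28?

We have t_0 = 6,  t_1 = 4,  t_2 = 10,  t_3 = 14,  t_4 = 24,  t_5 = 4,  t_6 = 28,  t_7 = 32,  t_8 = 26,  t_9 = 24,  t_{10} = 16,  t_{11} = 6,  t_{12} = 22,  t_{13} = 28,  t_{14} = 16,  t_{15} = 10,  t_{16} = 26,  t_{17} = 2,  t_{18} = 28,  t_{19} = 30,  t_{20} = 24,  t_{21} = 20,  t_{22} = 10,  t_{23} = 30,  t_{24} = 6,  t_{25} = 2,  t_{26} = 8,  t_{27} = 10,  t_{28} = 18,  t_{29} = 28,  t_{30} = 12,  t_{31} = 6,  t_{32} = 18,  t_{33} = 24,  t_{34} = 8,  t_{35} = 32,  t_{36} = 6,  t_{37} = 4.
The sequence repeats with period 36.
The value 28 first appears (with i ≥ 2) at t_6.

6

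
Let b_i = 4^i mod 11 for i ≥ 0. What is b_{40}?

b_0 = 1; b_1 = 4; b_2 = 5; b_3 = 9; b_4 = 3; b_5 = 1.
The sequence repeats with period 5.
So b_{40} = b_{0 + ((40-0) mod 5)} = b_0 = 1.

1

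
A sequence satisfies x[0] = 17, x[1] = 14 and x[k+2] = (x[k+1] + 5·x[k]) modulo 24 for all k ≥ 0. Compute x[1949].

21

We have x[0] = 17, x[1] = 14, x[2] = 3, x[3] = 1, x[4] = 16, x[5] = 21, x[6] = 5, x[7] = 14, x[8] = 15, x[9] = 13, x[10] = 16, x[11] = 9, x[12] = 17, x[13] = 14.
Since (x[12], x[13]) = (x[0], x[1]) = (17, 14) (two consecutive terms determine the rest), the sequence is periodic with period 12.
(1949 - 0) mod 12 = 5, so x[1949] = x[5] = 21.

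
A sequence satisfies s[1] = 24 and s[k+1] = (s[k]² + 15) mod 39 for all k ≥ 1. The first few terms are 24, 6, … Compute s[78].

6

Listing terms: s[1] = 24, s[2] = 6, s[3] = 12, s[4] = 3, s[5] = 24.
Since s[5] = s[1] = 24, the sequence is periodic with period 4.
So s[78] = s[1 + ((78-1) mod 4)] = s[2] = 6.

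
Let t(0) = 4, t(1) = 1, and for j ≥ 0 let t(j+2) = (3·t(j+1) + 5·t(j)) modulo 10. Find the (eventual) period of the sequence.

t(0) = 4; t(1) = 1; t(2) = 3; t(3) = 4; t(4) = 7; t(5) = 1; t(6) = 8; t(7) = 9; t(8) = 7; t(9) = 6; t(10) = 3; t(11) = 9; t(12) = 2; t(13) = 1; t(14) = 3.
Since (t(13), t(14)) = (t(1), t(2)) = (1, 3) (two consecutive terms determine the rest), the sequence is eventually periodic: after a pre-period of length 1 it cycles with period 12.

12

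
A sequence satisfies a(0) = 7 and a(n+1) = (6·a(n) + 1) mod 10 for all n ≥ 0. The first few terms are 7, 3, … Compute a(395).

Listing terms: a(0) = 7; a(1) = 3; a(2) = 9; a(3) = 5; a(4) = 1; a(5) = 7.
The sequence repeats with period 5.
So a(395) = a(0 + ((395-0) mod 5)) = a(0) = 7.

7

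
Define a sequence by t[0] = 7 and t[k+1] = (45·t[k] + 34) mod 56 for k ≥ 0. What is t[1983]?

t[0] = 7,  t[1] = 13,  t[2] = 3,  t[3] = 1,  t[4] = 23,  t[5] = 5,  t[6] = 35,  t[7] = 41,  t[8] = 31,  t[9] = 29,  t[10] = 51,  t[11] = 33,  t[12] = 7.
Since t[12] = t[0] = 7, the sequence is periodic with period 12.
So t[1983] = t[0 + ((1983-0) mod 12)] = t[3] = 1.

1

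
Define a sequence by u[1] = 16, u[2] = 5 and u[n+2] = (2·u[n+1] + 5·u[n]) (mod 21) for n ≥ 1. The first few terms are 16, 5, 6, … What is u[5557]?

We have u[1] = 16, u[2] = 5, u[3] = 6, u[4] = 16, u[5] = 20, u[6] = 15, u[7] = 4, u[8] = 20, u[9] = 18, u[10] = 10, u[11] = 5, u[12] = 18, u[13] = 19, u[14] = 2, u[15] = 15, u[16] = 19, u[17] = 8, u[18] = 6, u[19] = 10, u[20] = 8, u[21] = 3, u[22] = 4, u[23] = 2, u[24] = 3, u[25] = 16, u[26] = 5.
The sequence repeats with period 24.
(5557 - 1) mod 24 = 12, so u[5557] = u[13] = 19.

19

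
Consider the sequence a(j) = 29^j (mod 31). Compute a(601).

Computing terms: a(1) = 29; a(2) = 4; a(3) = 23; a(4) = 16; a(5) = 30; a(6) = 2; a(7) = 27; a(8) = 8; a(9) = 15; a(10) = 1; a(11) = 29.
Since a(11) = a(1) = 29, the sequence is periodic with period 10.
(601 - 1) mod 10 = 0, so a(601) = a(1) = 29.

29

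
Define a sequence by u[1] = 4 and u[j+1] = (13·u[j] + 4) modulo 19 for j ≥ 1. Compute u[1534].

Listing terms: u[1] = 4; u[2] = 18; u[3] = 10; u[4] = 1; u[5] = 17; u[6] = 16; u[7] = 3; u[8] = 5; u[9] = 12; u[10] = 8; u[11] = 13; u[12] = 2; u[13] = 11; u[14] = 14; u[15] = 15; u[16] = 9; u[17] = 7; u[18] = 0; u[19] = 4.
The sequence repeats with period 18.
So u[1534] = u[1 + ((1534-1) mod 18)] = u[4] = 1.

1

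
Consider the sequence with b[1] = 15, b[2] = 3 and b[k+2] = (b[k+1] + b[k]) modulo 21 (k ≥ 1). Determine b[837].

18

We have b[1] = 15; b[2] = 3; b[3] = 18; b[4] = 0; b[5] = 18; b[6] = 18; b[7] = 15; b[8] = 12; b[9] = 6; b[10] = 18; b[11] = 3; b[12] = 0; b[13] = 3; b[14] = 3; b[15] = 6; b[16] = 9; b[17] = 15; b[18] = 3.
Since (b[17], b[18]) = (b[1], b[2]) = (15, 3) (two consecutive terms determine the rest), the sequence is periodic with period 16.
(837 - 1) mod 16 = 4, so b[837] = b[5] = 18.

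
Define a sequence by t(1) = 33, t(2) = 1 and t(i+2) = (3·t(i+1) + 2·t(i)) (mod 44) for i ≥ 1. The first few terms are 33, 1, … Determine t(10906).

33

Listing terms: t(1) = 33, t(2) = 1, t(3) = 25, t(4) = 33, t(5) = 17, t(6) = 29, t(7) = 33, t(8) = 25, t(9) = 9, t(10) = 33, t(11) = 29, t(12) = 21, t(13) = 33, t(14) = 9, t(15) = 5, t(16) = 33, t(17) = 21, t(18) = 41, t(19) = 33, t(20) = 5, t(21) = 37, t(22) = 33, t(23) = 41, t(24) = 13, t(25) = 33, t(26) = 37, t(27) = 1, t(28) = 33, t(29) = 13, t(30) = 17, t(31) = 33, t(32) = 1.
Since (t(31), t(32)) = (t(1), t(2)) = (33, 1) (two consecutive terms determine the rest), the sequence is periodic with period 30.
(10906 - 1) mod 30 = 15, so t(10906) = t(16) = 33.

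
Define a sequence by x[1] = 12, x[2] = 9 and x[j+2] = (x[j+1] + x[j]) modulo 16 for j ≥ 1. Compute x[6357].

1

Listing terms: x[1] = 12; x[2] = 9; x[3] = 5; x[4] = 14; x[5] = 3; x[6] = 1; x[7] = 4; x[8] = 5; x[9] = 9; x[10] = 14; x[11] = 7; x[12] = 5; x[13] = 12; x[14] = 1; x[15] = 13; x[16] = 14; x[17] = 11; x[18] = 9; x[19] = 4; x[20] = 13; x[21] = 1; x[22] = 14; x[23] = 15; x[24] = 13; x[25] = 12; x[26] = 9.
Since (x[25], x[26]) = (x[1], x[2]) = (12, 9) (two consecutive terms determine the rest), the sequence is periodic with period 24.
(6357 - 1) mod 24 = 20, so x[6357] = x[21] = 1.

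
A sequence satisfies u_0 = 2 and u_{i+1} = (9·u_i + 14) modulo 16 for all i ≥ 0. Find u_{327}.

We have u_0 = 2; u_1 = 0; u_2 = 14; u_3 = 12; u_4 = 10; u_5 = 8; u_6 = 6; u_7 = 4; u_8 = 2.
Since u_8 = u_0 = 2, the sequence is periodic with period 8.
(327 - 0) mod 8 = 7, so u_{327} = u_7 = 4.

4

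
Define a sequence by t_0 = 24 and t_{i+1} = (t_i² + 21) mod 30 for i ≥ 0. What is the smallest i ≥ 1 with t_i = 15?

Listing terms: t_0 = 24; t_1 = 27; t_2 = 0; t_3 = 21; t_4 = 12; t_5 = 15; t_6 = 6; t_7 = 27.
Since t_7 = t_1 = 27, the sequence is eventually periodic: after a pre-period of length 1 it cycles with period 6.
The value 15 first appears (with i ≥ 1) at t_5.

5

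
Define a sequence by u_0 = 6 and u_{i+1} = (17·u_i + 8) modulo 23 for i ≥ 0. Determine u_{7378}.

Listing terms: u_0 = 6,  u_1 = 18,  u_2 = 15,  u_3 = 10,  u_4 = 17,  u_5 = 21,  u_6 = 20,  u_7 = 3,  u_8 = 13,  u_9 = 22,  u_{10} = 14,  u_{11} = 16,  u_{12} = 4,  u_{13} = 7,  u_{14} = 12,  u_{15} = 5,  u_{16} = 1,  u_{17} = 2,  u_{18} = 19,  u_{19} = 9,  u_{20} = 0,  u_{21} = 8,  u_{22} = 6.
Since u_{22} = u_0 = 6, the sequence is periodic with period 22.
(7378 - 0) mod 22 = 8, so u_{7378} = u_8 = 13.

13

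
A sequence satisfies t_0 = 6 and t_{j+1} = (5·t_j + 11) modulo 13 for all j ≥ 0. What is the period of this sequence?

We have t_0 = 6, t_1 = 2, t_2 = 8, t_3 = 12, t_4 = 6.
Since t_4 = t_0 = 6, the sequence is periodic with period 4.

4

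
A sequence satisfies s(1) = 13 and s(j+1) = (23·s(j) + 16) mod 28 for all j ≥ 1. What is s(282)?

Computing terms: s(1) = 13,  s(2) = 7,  s(3) = 9,  s(4) = 27,  s(5) = 21,  s(6) = 23,  s(7) = 13.
Since s(7) = s(1) = 13, the sequence is periodic with period 6.
So s(282) = s(1 + ((282-1) mod 6)) = s(6) = 23.

23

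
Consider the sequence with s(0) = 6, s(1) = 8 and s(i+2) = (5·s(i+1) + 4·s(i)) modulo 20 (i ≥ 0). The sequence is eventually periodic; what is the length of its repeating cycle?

Computing terms: s(0) = 6; s(1) = 8; s(2) = 4; s(3) = 12; s(4) = 16; s(5) = 8; s(6) = 4.
Since (s(5), s(6)) = (s(1), s(2)) = (8, 4) (two consecutive terms determine the rest), the sequence is eventually periodic: after a pre-period of length 1 it cycles with period 4.

4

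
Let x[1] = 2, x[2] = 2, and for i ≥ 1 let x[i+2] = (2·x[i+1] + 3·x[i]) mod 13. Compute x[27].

Listing terms: x[1] = 2, x[2] = 2, x[3] = 10, x[4] = 0, x[5] = 4, x[6] = 8, x[7] = 2, x[8] = 2.
Since (x[7], x[8]) = (x[1], x[2]) = (2, 2) (two consecutive terms determine the rest), the sequence is periodic with period 6.
(27 - 1) mod 6 = 2, so x[27] = x[3] = 10.

10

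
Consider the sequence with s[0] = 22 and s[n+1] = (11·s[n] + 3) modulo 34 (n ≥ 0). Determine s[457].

We have s[0] = 22, s[1] = 7, s[2] = 12, s[3] = 33, s[4] = 26, s[5] = 17, s[6] = 20, s[7] = 19, s[8] = 8, s[9] = 23, s[10] = 18, s[11] = 31, s[12] = 4, s[13] = 13, s[14] = 10, s[15] = 11, s[16] = 22.
Since s[16] = s[0] = 22, the sequence is periodic with period 16.
(457 - 0) mod 16 = 9, so s[457] = s[9] = 23.

23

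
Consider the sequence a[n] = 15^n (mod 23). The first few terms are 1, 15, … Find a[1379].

21

Computing terms: a[0] = 1; a[1] = 15; a[2] = 18; a[3] = 17; a[4] = 2; a[5] = 7; a[6] = 13; a[7] = 11; a[8] = 4; a[9] = 14; a[10] = 3; a[11] = 22; a[12] = 8; a[13] = 5; a[14] = 6; a[15] = 21; a[16] = 16; a[17] = 10; a[18] = 12; a[19] = 19; a[20] = 9; a[21] = 20; a[22] = 1.
Since a[22] = a[0] = 1, the sequence is periodic with period 22.
So a[1379] = a[0 + ((1379-0) mod 22)] = a[15] = 21.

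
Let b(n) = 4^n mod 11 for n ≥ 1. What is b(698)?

We have b(1) = 4,  b(2) = 5,  b(3) = 9,  b(4) = 3,  b(5) = 1,  b(6) = 4.
The sequence repeats with period 5.
So b(698) = b(1 + ((698-1) mod 5)) = b(3) = 9.

9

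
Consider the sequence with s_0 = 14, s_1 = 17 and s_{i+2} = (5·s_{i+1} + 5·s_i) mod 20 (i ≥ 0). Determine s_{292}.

15

We have s_0 = 14,  s_1 = 17,  s_2 = 15,  s_3 = 0,  s_4 = 15,  s_5 = 15,  s_6 = 10,  s_7 = 5,  s_8 = 15,  s_9 = 0.
Since (s_8, s_9) = (s_2, s_3) = (15, 0) (two consecutive terms determine the rest), the sequence is eventually periodic: after a pre-period of length 2 it cycles with period 6.
For i ≥ 2, s_i depends only on (i - 2) mod 6. (292 - 2) mod 6 = 2, so s_{292} = s_4 = 15.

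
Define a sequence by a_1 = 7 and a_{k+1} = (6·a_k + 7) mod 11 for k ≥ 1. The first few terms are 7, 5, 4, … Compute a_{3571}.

7

a_1 = 7, a_2 = 5, a_3 = 4, a_4 = 9, a_5 = 6, a_6 = 10, a_7 = 1, a_8 = 2, a_9 = 8, a_{10} = 0, a_{11} = 7.
The sequence repeats with period 10.
So a_{3571} = a_{1 + ((3571-1) mod 10)} = a_1 = 7.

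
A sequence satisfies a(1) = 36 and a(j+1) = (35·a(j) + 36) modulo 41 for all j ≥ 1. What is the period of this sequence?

40

Listing terms: a(1) = 36,  a(2) = 25,  a(3) = 9,  a(4) = 23,  a(5) = 21,  a(6) = 33,  a(7) = 2,  a(8) = 24,  a(9) = 15,  a(10) = 28,  a(11) = 32,  a(12) = 8,  a(13) = 29,  a(14) = 26,  a(15) = 3,  a(16) = 18,  a(17) = 10,  a(18) = 17,  a(19) = 16,  a(20) = 22,  a(21) = 27,  a(22) = 38,  a(23) = 13,  a(24) = 40,  a(25) = 1,  a(26) = 30,  a(27) = 20,  a(28) = 39,  a(29) = 7,  a(30) = 35,  a(31) = 31,  a(32) = 14,  a(33) = 34,  a(34) = 37,  a(35) = 19,  a(36) = 4,  a(37) = 12,  a(38) = 5,  a(39) = 6,  a(40) = 0,  a(41) = 36.
Since a(41) = a(1) = 36, the sequence is periodic with period 40.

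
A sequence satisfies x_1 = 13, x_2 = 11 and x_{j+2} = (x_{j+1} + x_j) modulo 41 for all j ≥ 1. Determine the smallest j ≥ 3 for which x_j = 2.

20

Listing terms: x_1 = 13,  x_2 = 11,  x_3 = 24,  x_4 = 35,  x_5 = 18,  x_6 = 12,  x_7 = 30,  x_8 = 1,  x_9 = 31,  x_{10} = 32,  x_{11} = 22,  x_{12} = 13,  x_{13} = 35,  x_{14} = 7,  x_{15} = 1,  x_{16} = 8,  x_{17} = 9,  x_{18} = 17,  x_{19} = 26,  x_{20} = 2,  x_{21} = 28,  x_{22} = 30,  x_{23} = 17,  x_{24} = 6,  x_{25} = 23,  x_{26} = 29,  x_{27} = 11,  x_{28} = 40,  x_{29} = 10,  x_{30} = 9,  x_{31} = 19,  x_{32} = 28,  x_{33} = 6,  x_{34} = 34,  x_{35} = 40,  x_{36} = 33,  x_{37} = 32,  x_{38} = 24,  x_{39} = 15,  x_{40} = 39,  x_{41} = 13,  x_{42} = 11.
The sequence repeats with period 40.
The value 2 first appears (with j ≥ 3) at x_{20}.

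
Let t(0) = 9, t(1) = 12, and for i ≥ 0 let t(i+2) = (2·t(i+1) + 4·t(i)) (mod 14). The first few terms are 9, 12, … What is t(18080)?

Computing terms: t(0) = 9; t(1) = 12; t(2) = 4; t(3) = 0; t(4) = 2; t(5) = 4; t(6) = 2; t(7) = 6; t(8) = 6; t(9) = 8; t(10) = 12; t(11) = 0; t(12) = 6; t(13) = 12; t(14) = 6; t(15) = 4; t(16) = 4; t(17) = 10; t(18) = 8; t(19) = 0; t(20) = 4; t(21) = 8; t(22) = 4; t(23) = 12; t(24) = 12; t(25) = 2; t(26) = 10; t(27) = 0; t(28) = 12; t(29) = 10; t(30) = 12; t(31) = 8; t(32) = 8; t(33) = 6; t(34) = 2; t(35) = 0; t(36) = 8; t(37) = 2; t(38) = 8; t(39) = 10; t(40) = 10; t(41) = 4; t(42) = 6; t(43) = 0; t(44) = 10; t(45) = 6; t(46) = 10; t(47) = 2; t(48) = 2; t(49) = 12; t(50) = 4.
Since (t(49), t(50)) = (t(1), t(2)) = (12, 4) (two consecutive terms determine the rest), the sequence is eventually periodic: after a pre-period of length 1 it cycles with period 48.
For i ≥ 1, t(i) depends only on (i - 1) mod 48. (18080 - 1) mod 48 = 31, so t(18080) = t(32) = 8.

8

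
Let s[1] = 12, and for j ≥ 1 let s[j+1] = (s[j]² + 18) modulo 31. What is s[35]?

7

We have s[1] = 12,  s[2] = 7,  s[3] = 5,  s[4] = 12.
Since s[4] = s[1] = 12, the sequence is periodic with period 3.
So s[35] = s[1 + ((35-1) mod 3)] = s[2] = 7.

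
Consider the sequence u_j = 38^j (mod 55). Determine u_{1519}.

42

We have u_1 = 38; u_2 = 14; u_3 = 37; u_4 = 31; u_5 = 23; u_6 = 49; u_7 = 47; u_8 = 26; u_9 = 53; u_{10} = 34; u_{11} = 27; u_{12} = 36; u_{13} = 48; u_{14} = 9; u_{15} = 12; u_{16} = 16; u_{17} = 3; u_{18} = 4; u_{19} = 42; u_{20} = 1; u_{21} = 38.
Since u_{21} = u_1 = 38, the sequence is periodic with period 20.
(1519 - 1) mod 20 = 18, so u_{1519} = u_{19} = 42.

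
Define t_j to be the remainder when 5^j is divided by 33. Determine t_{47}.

14

We have t_1 = 5, t_2 = 25, t_3 = 26, t_4 = 31, t_5 = 23, t_6 = 16, t_7 = 14, t_8 = 4, t_9 = 20, t_{10} = 1, t_{11} = 5.
The sequence repeats with period 10.
(47 - 1) mod 10 = 6, so t_{47} = t_7 = 14.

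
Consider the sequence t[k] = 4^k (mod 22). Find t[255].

12

t[1] = 4, t[2] = 16, t[3] = 20, t[4] = 14, t[5] = 12, t[6] = 4.
Since t[6] = t[1] = 4, the sequence is periodic with period 5.
So t[255] = t[1 + ((255-1) mod 5)] = t[5] = 12.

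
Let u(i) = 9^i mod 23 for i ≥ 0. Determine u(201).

16

Computing terms: u(0) = 1,  u(1) = 9,  u(2) = 12,  u(3) = 16,  u(4) = 6,  u(5) = 8,  u(6) = 3,  u(7) = 4,  u(8) = 13,  u(9) = 2,  u(10) = 18,  u(11) = 1.
Since u(11) = u(0) = 1, the sequence is periodic with period 11.
(201 - 0) mod 11 = 3, so u(201) = u(3) = 16.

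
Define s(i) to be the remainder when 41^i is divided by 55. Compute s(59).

Computing terms: s(1) = 41, s(2) = 31, s(3) = 6, s(4) = 26, s(5) = 21, s(6) = 36, s(7) = 46, s(8) = 16, s(9) = 51, s(10) = 1, s(11) = 41.
Since s(11) = s(1) = 41, the sequence is periodic with period 10.
(59 - 1) mod 10 = 8, so s(59) = s(9) = 51.

51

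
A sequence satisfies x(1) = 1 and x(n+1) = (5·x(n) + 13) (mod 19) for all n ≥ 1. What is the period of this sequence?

We have x(1) = 1,  x(2) = 18,  x(3) = 8,  x(4) = 15,  x(5) = 12,  x(6) = 16,  x(7) = 17,  x(8) = 3,  x(9) = 9,  x(10) = 1.
The sequence repeats with period 9.

9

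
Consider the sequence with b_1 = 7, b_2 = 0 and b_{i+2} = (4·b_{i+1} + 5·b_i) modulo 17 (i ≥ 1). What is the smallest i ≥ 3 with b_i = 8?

Listing terms: b_1 = 7,  b_2 = 0,  b_3 = 1,  b_4 = 4,  b_5 = 4,  b_6 = 2,  b_7 = 11,  b_8 = 3,  b_9 = 16,  b_{10} = 11,  b_{11} = 5,  b_{12} = 7,  b_{13} = 2,  b_{14} = 9,  b_{15} = 12,  b_{16} = 8,  b_{17} = 7,  b_{18} = 0.
The sequence repeats with period 16.
The value 8 first appears (with i ≥ 3) at b_{16}.

16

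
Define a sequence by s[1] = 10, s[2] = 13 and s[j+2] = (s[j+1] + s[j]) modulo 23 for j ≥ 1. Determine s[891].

s[1] = 10, s[2] = 13, s[3] = 0, s[4] = 13, s[5] = 13, s[6] = 3, s[7] = 16, s[8] = 19, s[9] = 12, s[10] = 8, s[11] = 20, s[12] = 5, s[13] = 2, s[14] = 7, s[15] = 9, s[16] = 16, s[17] = 2, s[18] = 18, s[19] = 20, s[20] = 15, s[21] = 12, s[22] = 4, s[23] = 16, s[24] = 20, s[25] = 13, s[26] = 10, s[27] = 0, s[28] = 10, s[29] = 10, s[30] = 20, s[31] = 7, s[32] = 4, s[33] = 11, s[34] = 15, s[35] = 3, s[36] = 18, s[37] = 21, s[38] = 16, s[39] = 14, s[40] = 7, s[41] = 21, s[42] = 5, s[43] = 3, s[44] = 8, s[45] = 11, s[46] = 19, s[47] = 7, s[48] = 3, s[49] = 10, s[50] = 13.
Since (s[49], s[50]) = (s[1], s[2]) = (10, 13) (two consecutive terms determine the rest), the sequence is periodic with period 48.
(891 - 1) mod 48 = 26, so s[891] = s[27] = 0.

0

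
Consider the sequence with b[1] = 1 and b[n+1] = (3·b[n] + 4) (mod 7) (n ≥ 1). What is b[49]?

1

b[1] = 1,  b[2] = 0,  b[3] = 4,  b[4] = 2,  b[5] = 3,  b[6] = 6,  b[7] = 1.
The sequence repeats with period 6.
(49 - 1) mod 6 = 0, so b[49] = b[1] = 1.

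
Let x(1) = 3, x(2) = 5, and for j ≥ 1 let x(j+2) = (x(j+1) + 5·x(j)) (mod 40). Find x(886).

25

x(1) = 3,  x(2) = 5,  x(3) = 20,  x(4) = 5,  x(5) = 25,  x(6) = 10,  x(7) = 15,  x(8) = 25,  x(9) = 20,  x(10) = 25,  x(11) = 5,  x(12) = 10,  x(13) = 35,  x(14) = 5,  x(15) = 20.
Since (x(14), x(15)) = (x(2), x(3)) = (5, 20) (two consecutive terms determine the rest), the sequence is eventually periodic: after a pre-period of length 1 it cycles with period 12.
For j ≥ 2, x(j) depends only on (j - 2) mod 12. (886 - 2) mod 12 = 8, so x(886) = x(10) = 25.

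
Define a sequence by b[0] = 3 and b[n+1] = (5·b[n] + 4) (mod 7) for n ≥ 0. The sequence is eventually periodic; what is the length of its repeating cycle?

6

Computing terms: b[0] = 3,  b[1] = 5,  b[2] = 1,  b[3] = 2,  b[4] = 0,  b[5] = 4,  b[6] = 3.
Since b[6] = b[0] = 3, the sequence is periodic with period 6.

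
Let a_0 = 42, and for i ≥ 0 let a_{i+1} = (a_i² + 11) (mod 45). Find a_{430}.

We have a_0 = 42, a_1 = 20, a_2 = 6, a_3 = 2, a_4 = 15, a_5 = 11, a_6 = 42.
The sequence repeats with period 6.
(430 - 0) mod 6 = 4, so a_{430} = a_4 = 15.

15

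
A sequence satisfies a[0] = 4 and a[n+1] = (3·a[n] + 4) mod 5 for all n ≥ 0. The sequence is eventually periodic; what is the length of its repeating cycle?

We have a[0] = 4, a[1] = 1, a[2] = 2, a[3] = 0, a[4] = 4.
The sequence repeats with period 4.

4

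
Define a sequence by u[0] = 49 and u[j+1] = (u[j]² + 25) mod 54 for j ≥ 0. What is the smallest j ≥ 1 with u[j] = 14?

5

Listing terms: u[0] = 49,  u[1] = 50,  u[2] = 41,  u[3] = 32,  u[4] = 23,  u[5] = 14,  u[6] = 5,  u[7] = 50.
Since u[7] = u[1] = 50, the sequence is eventually periodic: after a pre-period of length 1 it cycles with period 6.
The value 14 first appears (with j ≥ 1) at u[5].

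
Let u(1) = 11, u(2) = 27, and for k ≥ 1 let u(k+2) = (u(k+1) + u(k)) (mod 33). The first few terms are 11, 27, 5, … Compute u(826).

We have u(1) = 11, u(2) = 27, u(3) = 5, u(4) = 32, u(5) = 4, u(6) = 3, u(7) = 7, u(8) = 10, u(9) = 17, u(10) = 27, u(11) = 11, u(12) = 5, u(13) = 16, u(14) = 21, u(15) = 4, u(16) = 25, u(17) = 29, u(18) = 21, u(19) = 17, u(20) = 5, u(21) = 22, u(22) = 27, u(23) = 16, u(24) = 10, u(25) = 26, u(26) = 3, u(27) = 29, u(28) = 32, u(29) = 28, u(30) = 27, u(31) = 22, u(32) = 16, u(33) = 5, u(34) = 21, u(35) = 26, u(36) = 14, u(37) = 7, u(38) = 21, u(39) = 28, u(40) = 16, u(41) = 11, u(42) = 27.
Since (u(41), u(42)) = (u(1), u(2)) = (11, 27) (two consecutive terms determine the rest), the sequence is periodic with period 40.
So u(826) = u(1 + ((826-1) mod 40)) = u(26) = 3.

3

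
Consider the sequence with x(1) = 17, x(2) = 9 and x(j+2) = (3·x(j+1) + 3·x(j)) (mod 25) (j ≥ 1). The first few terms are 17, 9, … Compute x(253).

17

We have x(1) = 17, x(2) = 9, x(3) = 3, x(4) = 11, x(5) = 17, x(6) = 9.
The sequence repeats with period 4.
So x(253) = x(1 + ((253-1) mod 4)) = x(1) = 17.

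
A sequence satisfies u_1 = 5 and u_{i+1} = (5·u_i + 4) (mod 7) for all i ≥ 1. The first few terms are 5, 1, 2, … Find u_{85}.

5

We have u_1 = 5; u_2 = 1; u_3 = 2; u_4 = 0; u_5 = 4; u_6 = 3; u_7 = 5.
Since u_7 = u_1 = 5, the sequence is periodic with period 6.
(85 - 1) mod 6 = 0, so u_{85} = u_1 = 5.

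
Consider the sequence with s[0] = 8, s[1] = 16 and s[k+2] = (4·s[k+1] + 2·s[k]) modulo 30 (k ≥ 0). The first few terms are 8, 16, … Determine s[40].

Computing terms: s[0] = 8; s[1] = 16; s[2] = 20; s[3] = 22; s[4] = 8; s[5] = 16.
The sequence repeats with period 4.
So s[40] = s[0 + ((40-0) mod 4)] = s[0] = 8.

8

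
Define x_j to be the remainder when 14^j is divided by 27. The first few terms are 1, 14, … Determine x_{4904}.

x_0 = 1; x_1 = 14; x_2 = 7; x_3 = 17; x_4 = 22; x_5 = 11; x_6 = 19; x_7 = 23; x_8 = 25; x_9 = 26; x_{10} = 13; x_{11} = 20; x_{12} = 10; x_{13} = 5; x_{14} = 16; x_{15} = 8; x_{16} = 4; x_{17} = 2; x_{18} = 1.
Since x_{18} = x_0 = 1, the sequence is periodic with period 18.
So x_{4904} = x_{0 + ((4904-0) mod 18)} = x_8 = 25.

25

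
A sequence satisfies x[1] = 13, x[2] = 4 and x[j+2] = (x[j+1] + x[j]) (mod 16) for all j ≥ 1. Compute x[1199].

Listing terms: x[1] = 13, x[2] = 4, x[3] = 1, x[4] = 5, x[5] = 6, x[6] = 11, x[7] = 1, x[8] = 12, x[9] = 13, x[10] = 9, x[11] = 6, x[12] = 15, x[13] = 5, x[14] = 4, x[15] = 9, x[16] = 13, x[17] = 6, x[18] = 3, x[19] = 9, x[20] = 12, x[21] = 5, x[22] = 1, x[23] = 6, x[24] = 7, x[25] = 13, x[26] = 4.
Since (x[25], x[26]) = (x[1], x[2]) = (13, 4) (two consecutive terms determine the rest), the sequence is periodic with period 24.
So x[1199] = x[1 + ((1199-1) mod 24)] = x[23] = 6.

6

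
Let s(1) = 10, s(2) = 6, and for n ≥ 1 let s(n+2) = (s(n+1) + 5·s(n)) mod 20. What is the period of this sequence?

3

Listing terms: s(1) = 10; s(2) = 6; s(3) = 16; s(4) = 6; s(5) = 6; s(6) = 16.
Since (s(5), s(6)) = (s(2), s(3)) = (6, 16) (two consecutive terms determine the rest), the sequence is eventually periodic: after a pre-period of length 1 it cycles with period 3.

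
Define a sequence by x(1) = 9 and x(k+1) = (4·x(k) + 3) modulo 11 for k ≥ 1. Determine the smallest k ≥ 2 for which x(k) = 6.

We have x(1) = 9; x(2) = 6; x(3) = 5; x(4) = 1; x(5) = 7; x(6) = 9.
Since x(6) = x(1) = 9, the sequence is periodic with period 5.
The value 6 first appears (with k ≥ 2) at x(2).

2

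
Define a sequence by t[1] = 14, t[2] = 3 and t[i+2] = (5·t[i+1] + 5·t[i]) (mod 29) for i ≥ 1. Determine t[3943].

Listing terms: t[1] = 14,  t[2] = 3,  t[3] = 27,  t[4] = 5,  t[5] = 15,  t[6] = 13,  t[7] = 24,  t[8] = 11,  t[9] = 1,  t[10] = 2,  t[11] = 15,  t[12] = 27,  t[13] = 7,  t[14] = 25,  t[15] = 15,  t[16] = 26,  t[17] = 2,  t[18] = 24,  t[19] = 14,  t[20] = 16,  t[21] = 5,  t[22] = 18,  t[23] = 28,  t[24] = 27,  t[25] = 14,  t[26] = 2,  t[27] = 22,  t[28] = 4,  t[29] = 14,  t[30] = 3.
Since (t[29], t[30]) = (t[1], t[2]) = (14, 3) (two consecutive terms determine the rest), the sequence is periodic with period 28.
So t[3943] = t[1 + ((3943-1) mod 28)] = t[23] = 28.

28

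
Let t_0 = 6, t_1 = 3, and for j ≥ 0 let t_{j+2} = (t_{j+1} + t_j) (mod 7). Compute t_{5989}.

5

Computing terms: t_0 = 6; t_1 = 3; t_2 = 2; t_3 = 5; t_4 = 0; t_5 = 5; t_6 = 5; t_7 = 3; t_8 = 1; t_9 = 4; t_{10} = 5; t_{11} = 2; t_{12} = 0; t_{13} = 2; t_{14} = 2; t_{15} = 4; t_{16} = 6; t_{17} = 3.
The sequence repeats with period 16.
So t_{5989} = t_{0 + ((5989-0) mod 16)} = t_5 = 5.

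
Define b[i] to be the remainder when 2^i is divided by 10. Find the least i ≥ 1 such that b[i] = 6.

4

We have b[0] = 1,  b[1] = 2,  b[2] = 4,  b[3] = 8,  b[4] = 6,  b[5] = 2.
Since b[5] = b[1] = 2, the sequence is eventually periodic: after a pre-period of length 1 it cycles with period 4.
The value 6 first appears (with i ≥ 1) at b[4].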